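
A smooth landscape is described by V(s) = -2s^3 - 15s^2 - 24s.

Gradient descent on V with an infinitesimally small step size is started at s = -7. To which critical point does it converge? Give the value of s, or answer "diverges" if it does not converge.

V'(s) = -6(s + 1)(s + 4), so V'(-7) = -108.
Gradient descent moves in the -V' direction, i.e. s is increasing.
The nearest critical point in that direction is s = -4, where V'' = 18 > 0 (a local minimum). The iterate converges there.

-4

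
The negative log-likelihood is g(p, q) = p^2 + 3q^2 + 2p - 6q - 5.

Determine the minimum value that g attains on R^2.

g(p,q) separates as A(p) + B(q) − 5, so its minimum is min A + min B − 5.
A'(p) = 2p + 2 vanishes at p ∈ {-1}; B'(q) = 6q - 6 vanishes at q ∈ {1}.
Local minima of A (where A''>0): A(-1)=-1. Local minima of B: B(1)=-3.
So the global minimum of g is A(-1) + B(1) − 5 = -1 − 3 − 5 = -9, attained at (-1, 1).

-9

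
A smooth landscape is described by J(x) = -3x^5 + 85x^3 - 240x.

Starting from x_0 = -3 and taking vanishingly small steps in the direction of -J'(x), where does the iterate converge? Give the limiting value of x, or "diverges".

J'(x) = -15(x - 4)(x - 1)(x + 1)(x + 4), so J'(-3) = 840.
Gradient descent moves in the -J' direction, i.e. x is decreasing.
The nearest critical point in that direction is x = -4, where J'' = 1800 > 0 (a local minimum). The iterate converges there.

-4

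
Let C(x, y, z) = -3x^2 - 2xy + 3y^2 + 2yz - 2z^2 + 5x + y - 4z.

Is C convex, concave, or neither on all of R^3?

neither

C is quadratic, so its Hessian is the constant matrix H = [[-6, -2, 0], [-2, 6, 2], [0, 2, -4]].
Leading principal minors: -6, -40, 184.
Neither pattern holds ⇒ H is indefinite ⇒ neither convex nor concave.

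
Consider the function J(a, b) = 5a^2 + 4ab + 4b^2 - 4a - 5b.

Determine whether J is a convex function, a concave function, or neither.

J is quadratic, so its Hessian is the constant matrix H = [[10, 4], [4, 8]].
det(H) = 64, tr(H) = 18.
det(H) > 0 and tr(H) > 0, so H is positive definite everywhere: convex.

convex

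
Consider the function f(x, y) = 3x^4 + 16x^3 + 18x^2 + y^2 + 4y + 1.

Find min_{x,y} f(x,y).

-30

f(x,y) separates as P(x) + Q(y) + 1, so its minimum is min P + min Q + 1.
P'(x) = 12x(x + 1)(x + 3) vanishes at x ∈ {-3, -1, 0}; Q'(y) = 2y + 4 vanishes at y ∈ {-2}.
Local minima of P (where P''>0): P(-3)=-27, P(0)=0. Local minima of Q: Q(-2)=-4.
So the global minimum of f is P(-3) + Q(-2) + 1 = -27 − 4 + 1 = -30, attained at (-3, -2).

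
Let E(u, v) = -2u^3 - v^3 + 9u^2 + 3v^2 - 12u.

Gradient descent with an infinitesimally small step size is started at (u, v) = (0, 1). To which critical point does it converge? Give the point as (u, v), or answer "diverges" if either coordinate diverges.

(1, 0)

E is separable, so gradient descent decouples: u follows -∂E/∂u, v follows -∂E/∂v.
∂E/∂u = -6(u - 2)(u - 1); at u=0 this is -12, so u increases.
∂E/∂v = -3v(v - 2); at v=1 this is 3, so v decreases.
u converges to its nearest critical value 1 (a local min of the u-part); v converges to 0. The iterate converges to (1, 0).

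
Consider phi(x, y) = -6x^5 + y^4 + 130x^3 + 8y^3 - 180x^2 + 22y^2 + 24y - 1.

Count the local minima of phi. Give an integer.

4

phi separates as a function of x plus a function of y, so ∇phi=0 decouples.
∂phi/∂x = -30x(x - 3)(x - 1)(x + 4) = 0 at x ∈ {-4, 0, 1, 3}; ∂phi/∂y = 4(y + 1)(y + 2)(y + 3) = 0 at y ∈ {-3, -2, -1}.
The Hessian is diagonal: diag(phi_xx, phi_yy). Second derivatives: phi_xx(-4)=4200, phi_xx(0)=-360, phi_xx(1)=300, phi_xx(3)=-1260; phi_yy(-3)=8, phi_yy(-2)=-4, phi_yy(-1)=8.
Local minima occur where both diagonal entries positive: (-4, -3), (-4, -1), (1, -3), (1, -1). Count: 4.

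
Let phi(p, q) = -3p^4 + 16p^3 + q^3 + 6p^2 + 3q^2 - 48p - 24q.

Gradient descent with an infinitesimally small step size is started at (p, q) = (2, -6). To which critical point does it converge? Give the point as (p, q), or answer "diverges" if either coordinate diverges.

phi is separable, so gradient descent decouples: p follows -∂phi/∂p, q follows -∂phi/∂q.
∂phi/∂p = -12(p - 4)(p - 1)(p + 1); at p=2 this is 72, so p decreases.
∂phi/∂q = 3(q - 2)(q + 4); at q=-6 this is 48, so q decreases.
The q-coordinate has no critical point in that direction and runs off to infinity.

diverges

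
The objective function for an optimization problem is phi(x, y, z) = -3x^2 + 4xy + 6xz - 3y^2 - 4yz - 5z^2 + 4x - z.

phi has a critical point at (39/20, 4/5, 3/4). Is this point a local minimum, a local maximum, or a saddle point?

The Hessian is constant: H = [[-6, 4, 6], [4, -6, -4], [6, -4, -10]].
Leading principal minors: Δ₁ = -6, Δ₂ = 20, Δ₃ = -80.
The minors alternate sign starting negative (−, +, −), so H is negative definite: a local maximum.

local maximum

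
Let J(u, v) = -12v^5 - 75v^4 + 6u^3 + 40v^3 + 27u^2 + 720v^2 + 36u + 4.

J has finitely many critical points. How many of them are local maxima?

2

J separates as a function of u plus a function of v, so ∇J=0 decouples.
∂J/∂u = 18(u + 1)(u + 2) = 0 at u ∈ {-2, -1}; ∂J/∂v = -60v(v - 2)(v + 3)(v + 4) = 0 at v ∈ {-4, -3, 0, 2}.
The Hessian is diagonal: diag(J_uu, J_vv). Second derivatives: J_uu(-2)=-18, J_uu(-1)=18; J_vv(-4)=1440, J_vv(-3)=-900, J_vv(0)=1440, J_vv(2)=-3600.
Local maxima occur where both diagonal entries negative: (-2, -3), (-2, 2). Count: 2.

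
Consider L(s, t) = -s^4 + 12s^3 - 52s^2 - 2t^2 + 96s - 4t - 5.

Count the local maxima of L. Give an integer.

L separates as a function of s plus a function of t, so ∇L=0 decouples.
∂L/∂s = -4(s - 4)(s - 3)(s - 2) = 0 at s ∈ {2, 3, 4}; ∂L/∂t = -4(t + 1) = 0 at t ∈ {-1}.
The Hessian is diagonal: diag(L_ss, L_tt). Second derivatives: L_ss(2)=-8, L_ss(3)=4, L_ss(4)=-8; L_tt(-1)=-4.
Local maxima occur where both diagonal entries negative: (2, -1), (4, -1). Count: 2.

2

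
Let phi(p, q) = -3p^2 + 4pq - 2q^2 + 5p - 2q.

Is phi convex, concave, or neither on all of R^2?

concave

phi is quadratic, so its Hessian is the constant matrix H = [[-6, 4], [4, -4]].
det(H) = 8, tr(H) = -10.
det(H) > 0 and tr(H) < 0, so H is negative definite everywhere: concave.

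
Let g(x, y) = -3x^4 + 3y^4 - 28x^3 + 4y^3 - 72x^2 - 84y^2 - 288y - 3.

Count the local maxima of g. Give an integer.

g separates as a function of x plus a function of y, so ∇g=0 decouples.
∂g/∂x = -12x(x + 3)(x + 4) = 0 at x ∈ {-4, -3, 0}; ∂g/∂y = 12(y - 4)(y + 2)(y + 3) = 0 at y ∈ {-3, -2, 4}.
The Hessian is diagonal: diag(g_xx, g_yy). Second derivatives: g_xx(-4)=-48, g_xx(-3)=36, g_xx(0)=-144; g_yy(-3)=84, g_yy(-2)=-72, g_yy(4)=504.
Local maxima occur where both diagonal entries negative: (-4, -2), (0, -2). Count: 2.

2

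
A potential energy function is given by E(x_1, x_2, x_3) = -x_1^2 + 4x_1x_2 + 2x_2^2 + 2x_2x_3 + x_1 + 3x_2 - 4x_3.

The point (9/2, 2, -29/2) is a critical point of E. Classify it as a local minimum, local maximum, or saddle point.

The Hessian is constant: H = [[-2, 4, 0], [4, 4, 2], [0, 2, 0]].
Leading principal minors: Δ₁ = -2, Δ₂ = -24, Δ₃ = 8.
The minors fit neither the all-positive nor the alternating-sign pattern, so H is indefinite: a saddle point.

saddle point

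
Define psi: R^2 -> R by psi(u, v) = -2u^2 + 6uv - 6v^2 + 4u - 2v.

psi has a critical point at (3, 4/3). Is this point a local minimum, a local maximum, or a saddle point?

local maximum

The Hessian of psi is constant: H = [[-4, 6], [6, -12]].
det(H) = (-4)·(-12) − 6² = 12.
det(H) > 0 and tr(H) = -16 < 0, so H is negative definite and the point is a local maximum.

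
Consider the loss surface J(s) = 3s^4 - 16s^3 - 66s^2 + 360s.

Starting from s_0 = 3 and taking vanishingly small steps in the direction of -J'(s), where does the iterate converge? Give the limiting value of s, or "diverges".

J'(s) = 12(s - 5)(s - 2)(s + 3), so J'(3) = -144.
Gradient descent moves in the -J' direction, i.e. s is increasing.
The nearest critical point in that direction is s = 5, where J'' = 288 > 0 (a local minimum). The iterate converges there.

5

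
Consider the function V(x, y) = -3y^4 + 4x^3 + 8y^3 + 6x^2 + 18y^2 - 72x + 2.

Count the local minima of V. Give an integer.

1

V separates as a function of x plus a function of y, so ∇V=0 decouples.
∂V/∂x = 12(x - 2)(x + 3) = 0 at x ∈ {-3, 2}; ∂V/∂y = -12y(y - 3)(y + 1) = 0 at y ∈ {-1, 0, 3}.
The Hessian is diagonal: diag(V_xx, V_yy). Second derivatives: V_xx(-3)=-60, V_xx(2)=60; V_yy(-1)=-48, V_yy(0)=36, V_yy(3)=-144.
Local minima occur where both diagonal entries positive: (2, 0). Count: 1.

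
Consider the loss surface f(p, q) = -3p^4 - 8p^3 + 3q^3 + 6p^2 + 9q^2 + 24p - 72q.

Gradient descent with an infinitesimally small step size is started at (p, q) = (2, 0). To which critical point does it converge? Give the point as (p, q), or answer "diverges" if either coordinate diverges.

f is separable, so gradient descent decouples: p follows -∂f/∂p, q follows -∂f/∂q.
∂f/∂p = -12(p - 1)(p + 1)(p + 2); at p=2 this is -144, so p increases.
∂f/∂q = 9(q - 2)(q + 4); at q=0 this is -72, so q increases.
The p-coordinate has no critical point in that direction and runs off to infinity.

diverges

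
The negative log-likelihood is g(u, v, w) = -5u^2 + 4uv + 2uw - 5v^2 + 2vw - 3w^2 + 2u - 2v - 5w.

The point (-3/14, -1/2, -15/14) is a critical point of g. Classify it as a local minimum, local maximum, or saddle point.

The Hessian is constant: H = [[-10, 4, 2], [4, -10, 2], [2, 2, -6]].
Leading principal minors: Δ₁ = -10, Δ₂ = 84, Δ₃ = -392.
The minors alternate sign starting negative (−, +, −), so H is negative definite: a local maximum.

local maximum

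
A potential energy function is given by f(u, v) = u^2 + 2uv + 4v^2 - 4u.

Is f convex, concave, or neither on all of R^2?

convex

f is quadratic, so its Hessian is the constant matrix H = [[2, 2], [2, 8]].
det(H) = 12, tr(H) = 10.
det(H) > 0 and tr(H) > 0, so H is positive definite everywhere: convex.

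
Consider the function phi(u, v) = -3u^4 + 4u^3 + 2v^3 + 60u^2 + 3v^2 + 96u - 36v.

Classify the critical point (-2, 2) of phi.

saddle point

The mixed partial ∂²phi/∂u∂v is 0, so the Hessian at any point is diag(phi_uu, phi_vv) = diag(12(-3u^2 + 2u + 10), 6(2v + 1)).
At (-2, 2): H = diag(-72, 30).
The eigenvalues have opposite signs, so H is indefinite: a saddle point.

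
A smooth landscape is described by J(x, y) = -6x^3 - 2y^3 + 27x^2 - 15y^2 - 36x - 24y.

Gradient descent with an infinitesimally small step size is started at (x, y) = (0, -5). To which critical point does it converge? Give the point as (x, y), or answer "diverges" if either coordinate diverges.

J is separable, so gradient descent decouples: x follows -∂J/∂x, y follows -∂J/∂y.
∂J/∂x = -18(x - 2)(x - 1); at x=0 this is -36, so x increases.
∂J/∂y = -6(y + 1)(y + 4); at y=-5 this is -24, so y increases.
x converges to its nearest critical value 1 (a local min of the x-part); y converges to -4. The iterate converges to (1, -4).

(1, -4)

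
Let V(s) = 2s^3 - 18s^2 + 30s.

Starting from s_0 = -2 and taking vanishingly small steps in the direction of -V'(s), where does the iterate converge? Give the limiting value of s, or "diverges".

diverges

V'(s) = 6(s - 5)(s - 1), so V'(-2) = 126.
Gradient descent moves in the -V' direction, i.e. s is decreasing.
There is no critical point below s=-2, and V' keeps the same sign, so the iterate runs off to −∞.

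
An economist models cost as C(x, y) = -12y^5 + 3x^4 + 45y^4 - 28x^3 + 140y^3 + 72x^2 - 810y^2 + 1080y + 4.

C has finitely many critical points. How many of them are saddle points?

6

C separates as a function of x plus a function of y, so ∇C=0 decouples.
∂C/∂x = 12x(x - 4)(x - 3) = 0 at x ∈ {0, 3, 4}; ∂C/∂y = -60(y - 3)(y - 2)(y - 1)(y + 3) = 0 at y ∈ {-3, 1, 2, 3}.
The Hessian is diagonal: diag(C_xx, C_yy). Second derivatives: C_xx(0)=144, C_xx(3)=-36, C_xx(4)=48; C_yy(-3)=7200, C_yy(1)=-480, C_yy(2)=300, C_yy(3)=-720.
Saddle points occur where the two diagonal entries have opposite signs: (0, 1), (0, 3), (3, -3), (3, 2), (4, 1), (4, 3). Count: 6.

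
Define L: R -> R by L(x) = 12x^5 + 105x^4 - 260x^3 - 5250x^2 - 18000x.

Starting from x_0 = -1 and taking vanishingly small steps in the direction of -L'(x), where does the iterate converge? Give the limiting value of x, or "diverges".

5

L'(x) = 60(x - 5)(x + 3)(x + 4)(x + 5), so L'(-1) = -8640.
Gradient descent moves in the -L' direction, i.e. x is increasing.
The nearest critical point in that direction is x = 5, where L'' = 43200 > 0 (a local minimum). The iterate converges there.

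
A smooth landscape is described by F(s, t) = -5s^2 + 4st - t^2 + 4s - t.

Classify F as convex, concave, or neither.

concave

F is quadratic, so its Hessian is the constant matrix H = [[-10, 4], [4, -2]].
det(H) = 4, tr(H) = -12.
det(H) > 0 and tr(H) < 0, so H is negative definite everywhere: concave.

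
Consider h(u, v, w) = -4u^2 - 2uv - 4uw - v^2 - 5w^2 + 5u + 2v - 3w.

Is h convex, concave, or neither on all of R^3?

concave

h is quadratic, so its Hessian is the constant matrix H = [[-8, -2, -4], [-2, -2, 0], [-4, 0, -10]].
Leading principal minors: -8, 12, -88.
Signs alternate −, +, − ⇒ H ≺ 0 ⇒ concave.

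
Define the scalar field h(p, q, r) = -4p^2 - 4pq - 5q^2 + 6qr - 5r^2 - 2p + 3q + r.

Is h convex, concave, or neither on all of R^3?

h is quadratic, so its Hessian is the constant matrix H = [[-8, -4, 0], [-4, -10, 6], [0, 6, -10]].
Leading principal minors: -8, 64, -352.
Signs alternate −, +, − ⇒ H ≺ 0 ⇒ concave.

concave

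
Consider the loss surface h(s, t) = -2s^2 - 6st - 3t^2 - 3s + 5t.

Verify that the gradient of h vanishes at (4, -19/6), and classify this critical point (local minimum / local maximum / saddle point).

saddle point

∇h = (-4s - 6t - 3, -6s - 6t + 5); substituting (4, -19/6) gives ∇h = (0, 0), so (4, -19/6) is indeed a critical point.
The Hessian of h is constant: H = [[-4, -6], [-6, -6]].
det(H) = (-4)·(-6) − (-6)² = -12.
Since det(H) < 0, H is indefinite and the critical point is a saddle point.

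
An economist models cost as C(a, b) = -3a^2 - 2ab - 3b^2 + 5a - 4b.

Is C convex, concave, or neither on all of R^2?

C is quadratic, so its Hessian is the constant matrix H = [[-6, -2], [-2, -6]].
det(H) = 32, tr(H) = -12.
det(H) > 0 and tr(H) < 0, so H is negative definite everywhere: concave.

concave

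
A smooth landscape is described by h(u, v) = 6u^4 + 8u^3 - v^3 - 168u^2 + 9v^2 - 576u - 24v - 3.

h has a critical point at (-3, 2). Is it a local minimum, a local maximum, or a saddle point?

The mixed partial ∂²h/∂u∂v is 0, so the Hessian at any point is diag(h_uu, h_vv) = diag(24(3u^2 + 2u - 14), 6(-v + 3)).
At (-3, 2): H = diag(168, 6).
Both eigenvalues are positive, so H is positive definite: a local minimum.

local minimum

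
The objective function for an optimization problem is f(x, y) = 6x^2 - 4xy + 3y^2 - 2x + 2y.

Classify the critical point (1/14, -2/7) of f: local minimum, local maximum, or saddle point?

The Hessian of f is constant: H = [[12, -4], [-4, 6]].
det(H) = 12·6 − (-4)² = 56.
det(H) > 0 and tr(H) = 18 > 0, so H is positive definite and the point is a local minimum.

local minimum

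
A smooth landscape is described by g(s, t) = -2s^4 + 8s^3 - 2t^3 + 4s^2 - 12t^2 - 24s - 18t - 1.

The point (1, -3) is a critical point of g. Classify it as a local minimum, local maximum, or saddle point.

The mixed partial ∂²g/∂s∂t is 0, so the Hessian at any point is diag(g_ss, g_tt) = diag(8(-3s^2 + 6s + 1), -12(t + 2)).
At (1, -3): H = diag(32, 12).
Both eigenvalues are positive, so H is positive definite: a local minimum.

local minimum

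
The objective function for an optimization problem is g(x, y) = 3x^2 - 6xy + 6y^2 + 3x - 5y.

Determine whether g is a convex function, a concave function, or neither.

g is quadratic, so its Hessian is the constant matrix H = [[6, -6], [-6, 12]].
det(H) = 36, tr(H) = 18.
det(H) > 0 and tr(H) > 0, so H is positive definite everywhere: convex.

convex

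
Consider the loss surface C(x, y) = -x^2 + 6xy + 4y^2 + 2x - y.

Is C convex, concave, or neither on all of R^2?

C is quadratic, so its Hessian is the constant matrix H = [[-2, 6], [6, 8]].
det(H) = -52, tr(H) = 6.
det(H) < 0, so H is indefinite: neither convex nor concave.

neither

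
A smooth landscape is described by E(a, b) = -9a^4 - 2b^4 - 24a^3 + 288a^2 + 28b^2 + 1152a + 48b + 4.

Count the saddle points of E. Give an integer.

4

E separates as a function of a plus a function of b, so ∇E=0 decouples.
∂E/∂a = -36(a - 4)(a + 2)(a + 4) = 0 at a ∈ {-4, -2, 4}; ∂E/∂b = -8(b - 3)(b + 1)(b + 2) = 0 at b ∈ {-2, -1, 3}.
The Hessian is diagonal: diag(E_aa, E_bb). Second derivatives: E_aa(-4)=-576, E_aa(-2)=432, E_aa(4)=-1728; E_bb(-2)=-40, E_bb(-1)=32, E_bb(3)=-160.
Saddle points occur where the two diagonal entries have opposite signs: (-4, -1), (-2, -2), (-2, 3), (4, -1). Count: 4.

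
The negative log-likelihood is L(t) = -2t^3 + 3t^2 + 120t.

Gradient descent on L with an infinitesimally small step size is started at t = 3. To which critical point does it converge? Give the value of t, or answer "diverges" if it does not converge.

L'(t) = -6(t - 5)(t + 4), so L'(3) = 84.
Gradient descent moves in the -L' direction, i.e. t is decreasing.
The nearest critical point in that direction is t = -4, where L'' = 54 > 0 (a local minimum). The iterate converges there.

-4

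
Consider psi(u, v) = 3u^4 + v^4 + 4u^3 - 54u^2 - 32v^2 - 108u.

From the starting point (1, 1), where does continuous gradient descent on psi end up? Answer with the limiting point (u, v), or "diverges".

psi is separable, so gradient descent decouples: u follows -∂psi/∂u, v follows -∂psi/∂v.
∂psi/∂u = 12(u - 3)(u + 1)(u + 3); at u=1 this is -192, so u increases.
∂psi/∂v = 4v(v - 4)(v + 4); at v=1 this is -60, so v increases.
u converges to its nearest critical value 3 (a local min of the u-part); v converges to 4. The iterate converges to (3, 4).

(3, 4)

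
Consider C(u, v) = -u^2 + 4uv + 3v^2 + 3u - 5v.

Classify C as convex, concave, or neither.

neither

C is quadratic, so its Hessian is the constant matrix H = [[-2, 4], [4, 6]].
det(H) = -28, tr(H) = 4.
det(H) < 0, so H is indefinite: neither convex nor concave.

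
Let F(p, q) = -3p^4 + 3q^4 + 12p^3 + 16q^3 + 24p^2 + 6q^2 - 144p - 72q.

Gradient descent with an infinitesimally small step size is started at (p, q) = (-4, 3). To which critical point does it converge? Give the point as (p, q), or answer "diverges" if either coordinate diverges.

diverges

F is separable, so gradient descent decouples: p follows -∂F/∂p, q follows -∂F/∂q.
∂F/∂p = -12(p - 3)(p - 2)(p + 2); at p=-4 this is 1008, so p decreases.
∂F/∂q = 12(q - 1)(q + 2)(q + 3); at q=3 this is 720, so q decreases.
The p-coordinate has no critical point in that direction and runs off to infinity.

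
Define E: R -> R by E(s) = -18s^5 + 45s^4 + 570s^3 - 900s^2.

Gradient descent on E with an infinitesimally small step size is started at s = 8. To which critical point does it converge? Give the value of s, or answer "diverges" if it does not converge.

E'(s) = -90s(s - 5)(s - 1)(s + 4), so E'(8) = -181440.
Gradient descent moves in the -E' direction, i.e. s is increasing.
There is no critical point above s=8, and E' keeps the same sign, so the iterate runs off to +∞.

diverges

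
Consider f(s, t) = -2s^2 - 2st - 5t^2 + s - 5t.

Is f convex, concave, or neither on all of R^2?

f is quadratic, so its Hessian is the constant matrix H = [[-4, -2], [-2, -10]].
det(H) = 36, tr(H) = -14.
det(H) > 0 and tr(H) < 0, so H is negative definite everywhere: concave.

concave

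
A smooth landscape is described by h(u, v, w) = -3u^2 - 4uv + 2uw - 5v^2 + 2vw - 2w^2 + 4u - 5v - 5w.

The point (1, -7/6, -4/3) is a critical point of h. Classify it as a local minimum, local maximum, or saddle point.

local maximum

The Hessian is constant: H = [[-6, -4, 2], [-4, -10, 2], [2, 2, -4]].
Leading principal minors: Δ₁ = -6, Δ₂ = 44, Δ₃ = -144.
The minors alternate sign starting negative (−, +, −), so H is negative definite: a local maximum.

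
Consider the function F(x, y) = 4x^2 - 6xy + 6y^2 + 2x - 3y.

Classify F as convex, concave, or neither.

convex

F is quadratic, so its Hessian is the constant matrix H = [[8, -6], [-6, 12]].
det(H) = 60, tr(H) = 20.
det(H) > 0 and tr(H) > 0, so H is positive definite everywhere: convex.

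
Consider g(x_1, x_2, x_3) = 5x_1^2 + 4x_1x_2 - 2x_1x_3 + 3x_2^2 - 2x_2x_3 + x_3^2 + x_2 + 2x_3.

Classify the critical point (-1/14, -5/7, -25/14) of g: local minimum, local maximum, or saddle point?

The Hessian is constant: H = [[10, 4, -2], [4, 6, -2], [-2, -2, 2]].
Leading principal minors: Δ₁ = 10, Δ₂ = 44, Δ₃ = 56.
All leading minors are positive, so H is positive definite: a local minimum.

local minimum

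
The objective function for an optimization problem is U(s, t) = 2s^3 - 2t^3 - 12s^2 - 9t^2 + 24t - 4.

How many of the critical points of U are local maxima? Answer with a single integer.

1

U separates as a function of s plus a function of t, so ∇U=0 decouples.
∂U/∂s = 6s(s - 4) = 0 at s ∈ {0, 4}; ∂U/∂t = -6(t - 1)(t + 4) = 0 at t ∈ {-4, 1}.
The Hessian is diagonal: diag(U_ss, U_tt). Second derivatives: U_ss(0)=-24, U_ss(4)=24; U_tt(-4)=30, U_tt(1)=-30.
Local maxima occur where both diagonal entries negative: (0, 1). Count: 1.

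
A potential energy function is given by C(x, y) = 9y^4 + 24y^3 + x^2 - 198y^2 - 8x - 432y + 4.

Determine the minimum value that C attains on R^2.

-1713

C(x,y) separates as P(x) + Q(y) + 4, so its minimum is min P + min Q + 4.
P'(x) = 2x - 8 vanishes at x ∈ {4}; Q'(y) = 36(y - 3)(y + 1)(y + 4) vanishes at y ∈ {-4, -1, 3}.
Local minima of P (where P''>0): P(4)=-16. Local minima of Q: Q(-4)=-672, Q(3)=-1701.
So the global minimum of C is P(4) + Q(3) + 4 = -16 − 1701 + 4 = -1713, attained at (4, 3).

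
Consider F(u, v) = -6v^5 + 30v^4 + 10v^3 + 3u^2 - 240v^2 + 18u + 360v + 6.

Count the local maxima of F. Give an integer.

F separates as a function of u plus a function of v, so ∇F=0 decouples.
∂F/∂u = 6(u + 3) = 0 at u ∈ {-3}; ∂F/∂v = -30(v - 3)(v - 2)(v - 1)(v + 2) = 0 at v ∈ {-2, 1, 2, 3}.
The Hessian is diagonal: diag(F_uu, F_vv). Second derivatives: F_uu(-3)=6; F_vv(-2)=1800, F_vv(1)=-180, F_vv(2)=120, F_vv(3)=-300.
Local maxima occur where both diagonal entries negative: none. Count: 0.

0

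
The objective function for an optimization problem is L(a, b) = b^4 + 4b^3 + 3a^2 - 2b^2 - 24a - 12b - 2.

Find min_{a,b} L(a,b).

-59

L(a,b) separates as P(a) + Q(b) − 2, so its minimum is min P + min Q − 2.
P'(a) = 6a - 24 vanishes at a ∈ {4}; Q'(b) = 4(b - 1)(b + 1)(b + 3) vanishes at b ∈ {-3, -1, 1}.
Local minima of P (where P''>0): P(4)=-48. Local minima of Q: Q(-3)=-9, Q(1)=-9.
So the global minimum of L is P(4) + Q(-3) − 2 = -48 − 9 − 2 = -59, attained at (4, -3).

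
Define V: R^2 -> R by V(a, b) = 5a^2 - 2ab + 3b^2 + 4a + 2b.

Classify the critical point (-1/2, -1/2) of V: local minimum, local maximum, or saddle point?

The Hessian of V is constant: H = [[10, -2], [-2, 6]].
det(H) = 10·6 − (-2)² = 56.
det(H) > 0 and tr(H) = 16 > 0, so H is positive definite and the point is a local minimum.

local minimum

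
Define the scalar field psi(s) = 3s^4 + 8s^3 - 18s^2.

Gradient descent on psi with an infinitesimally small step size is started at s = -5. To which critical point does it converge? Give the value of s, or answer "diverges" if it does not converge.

-3

psi'(s) = 12s(s - 1)(s + 3), so psi'(-5) = -720.
Gradient descent moves in the -psi' direction, i.e. s is increasing.
The nearest critical point in that direction is s = -3, where psi'' = 144 > 0 (a local minimum). The iterate converges there.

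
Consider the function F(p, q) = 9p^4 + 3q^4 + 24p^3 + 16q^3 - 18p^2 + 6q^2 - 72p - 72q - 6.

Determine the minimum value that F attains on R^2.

F(p,q) separates as A(p) + B(q) − 6, so its minimum is min A + min B − 6.
A'(p) = 36(p - 1)(p + 1)(p + 2) vanishes at p ∈ {-2, -1, 1}; B'(q) = 12(q - 1)(q + 2)(q + 3) vanishes at q ∈ {-3, -2, 1}.
Local minima of A (where A''>0): A(-2)=24, A(1)=-57. Local minima of B: B(-3)=81, B(1)=-47.
So the global minimum of F is A(1) + B(1) − 6 = -57 − 47 − 6 = -110, attained at (1, 1).

-110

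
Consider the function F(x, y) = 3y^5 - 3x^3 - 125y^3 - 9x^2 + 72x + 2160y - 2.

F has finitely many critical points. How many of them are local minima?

F separates as a function of x plus a function of y, so ∇F=0 decouples.
∂F/∂x = -9(x - 2)(x + 4) = 0 at x ∈ {-4, 2}; ∂F/∂y = 15(y - 4)(y - 3)(y + 3)(y + 4) = 0 at y ∈ {-4, -3, 3, 4}.
The Hessian is diagonal: diag(F_xx, F_yy). Second derivatives: F_xx(-4)=54, F_xx(2)=-54; F_yy(-4)=-840, F_yy(-3)=630, F_yy(3)=-630, F_yy(4)=840.
Local minima occur where both diagonal entries positive: (-4, -3), (-4, 4). Count: 2.

2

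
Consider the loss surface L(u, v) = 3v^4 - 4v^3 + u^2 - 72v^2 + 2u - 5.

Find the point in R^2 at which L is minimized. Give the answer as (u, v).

(-1, 4)

L(u,v) separates as P(u) + Q(v) − 5, so its minimum is min P + min Q − 5.
P'(u) = 2u + 2 vanishes at u ∈ {-1}; Q'(v) = 12v(v - 4)(v + 3) vanishes at v ∈ {-3, 0, 4}.
Local minima of P (where P''>0): P(-1)=-1. Local minima of Q: Q(-3)=-297, Q(4)=-640.
So the global minimum of L is P(-1) + Q(4) − 5 = -1 − 640 − 5 = -646, attained at (-1, 4).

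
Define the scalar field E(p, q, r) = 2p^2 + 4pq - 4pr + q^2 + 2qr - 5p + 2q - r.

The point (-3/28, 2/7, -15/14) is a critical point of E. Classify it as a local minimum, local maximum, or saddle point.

saddle point

The Hessian is constant: H = [[4, 4, -4], [4, 2, 2], [-4, 2, 0]].
Leading principal minors: Δ₁ = 4, Δ₂ = -8, Δ₃ = -112.
The minors fit neither the all-positive nor the alternating-sign pattern, so H is indefinite: a saddle point.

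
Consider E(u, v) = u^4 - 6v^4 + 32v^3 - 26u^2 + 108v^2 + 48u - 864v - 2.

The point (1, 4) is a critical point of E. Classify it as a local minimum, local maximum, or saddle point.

local maximum

The mixed partial ∂²E/∂u∂v is 0, so the Hessian at any point is diag(E_uu, E_vv) = diag(4(3u^2 - 13), 24(-3v^2 + 8v + 9)).
At (1, 4): H = diag(-40, -168).
Both eigenvalues are negative, so H is negative definite: a local maximum.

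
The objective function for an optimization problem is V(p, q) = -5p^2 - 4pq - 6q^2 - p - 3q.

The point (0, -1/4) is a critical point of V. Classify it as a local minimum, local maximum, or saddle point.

The Hessian of V is constant: H = [[-10, -4], [-4, -12]].
det(H) = (-10)·(-12) − (-4)² = 104.
det(H) > 0 and tr(H) = -22 < 0, so H is negative definite and the point is a local maximum.

local maximum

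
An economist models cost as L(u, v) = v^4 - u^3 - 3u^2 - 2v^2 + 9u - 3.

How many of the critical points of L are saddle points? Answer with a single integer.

L separates as a function of u plus a function of v, so ∇L=0 decouples.
∂L/∂u = -3(u - 1)(u + 3) = 0 at u ∈ {-3, 1}; ∂L/∂v = 4v(v - 1)(v + 1) = 0 at v ∈ {-1, 0, 1}.
The Hessian is diagonal: diag(L_uu, L_vv). Second derivatives: L_uu(-3)=12, L_uu(1)=-12; L_vv(-1)=8, L_vv(0)=-4, L_vv(1)=8.
Saddle points occur where the two diagonal entries have opposite signs: (-3, 0), (1, -1), (1, 1). Count: 3.

3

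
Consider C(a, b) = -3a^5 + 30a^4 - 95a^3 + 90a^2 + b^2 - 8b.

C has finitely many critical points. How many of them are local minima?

C separates as a function of a plus a function of b, so ∇C=0 decouples.
∂C/∂a = -15a(a - 4)(a - 3)(a - 1) = 0 at a ∈ {0, 1, 3, 4}; ∂C/∂b = 2(b - 4) = 0 at b ∈ {4}.
The Hessian is diagonal: diag(C_aa, C_bb). Second derivatives: C_aa(0)=180, C_aa(1)=-90, C_aa(3)=90, C_aa(4)=-180; C_bb(4)=2.
Local minima occur where both diagonal entries positive: (0, 4), (3, 4). Count: 2.

2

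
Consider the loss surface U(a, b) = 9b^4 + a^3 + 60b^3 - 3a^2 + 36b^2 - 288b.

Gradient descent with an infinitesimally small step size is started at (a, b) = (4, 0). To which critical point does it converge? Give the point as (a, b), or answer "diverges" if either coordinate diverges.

(2, 1)

U is separable, so gradient descent decouples: a follows -∂U/∂a, b follows -∂U/∂b.
∂U/∂a = 3a(a - 2); at a=4 this is 24, so a decreases.
∂U/∂b = 36(b - 1)(b + 2)(b + 4); at b=0 this is -288, so b increases.
a converges to its nearest critical value 2 (a local min of the a-part); b converges to 1. The iterate converges to (2, 1).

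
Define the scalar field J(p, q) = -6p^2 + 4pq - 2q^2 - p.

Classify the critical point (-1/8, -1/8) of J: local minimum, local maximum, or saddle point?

The Hessian of J is constant: H = [[-12, 4], [4, -4]].
det(H) = (-12)·(-4) − 4² = 32.
det(H) > 0 and tr(H) = -16 < 0, so H is negative definite and the point is a local maximum.

local maximum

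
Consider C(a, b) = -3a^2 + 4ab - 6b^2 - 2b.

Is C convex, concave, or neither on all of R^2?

concave

C is quadratic, so its Hessian is the constant matrix H = [[-6, 4], [4, -12]].
det(H) = 56, tr(H) = -18.
det(H) > 0 and tr(H) < 0, so H is negative definite everywhere: concave.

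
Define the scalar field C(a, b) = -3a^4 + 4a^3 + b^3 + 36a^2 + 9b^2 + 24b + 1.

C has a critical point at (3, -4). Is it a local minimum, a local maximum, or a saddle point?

local maximum

The mixed partial ∂²C/∂a∂b is 0, so the Hessian at any point is diag(C_aa, C_bb) = diag(12(-3a^2 + 2a + 6), 6(b + 3)).
At (3, -4): H = diag(-180, -6).
Both eigenvalues are negative, so H is negative definite: a local maximum.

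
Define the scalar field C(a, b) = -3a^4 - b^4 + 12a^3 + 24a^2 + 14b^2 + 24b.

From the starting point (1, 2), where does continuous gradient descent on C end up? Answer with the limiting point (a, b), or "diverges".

C is separable, so gradient descent decouples: a follows -∂C/∂a, b follows -∂C/∂b.
∂C/∂a = -12a(a - 4)(a + 1); at a=1 this is 72, so a decreases.
∂C/∂b = -4(b - 3)(b + 1)(b + 2); at b=2 this is 48, so b decreases.
a converges to its nearest critical value 0 (a local min of the a-part); b converges to -1. The iterate converges to (0, -1).

(0, -1)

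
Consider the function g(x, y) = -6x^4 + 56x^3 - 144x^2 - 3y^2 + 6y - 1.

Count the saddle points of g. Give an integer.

1

g separates as a function of x plus a function of y, so ∇g=0 decouples.
∂g/∂x = -24x(x - 4)(x - 3) = 0 at x ∈ {0, 3, 4}; ∂g/∂y = -6(y - 1) = 0 at y ∈ {1}.
The Hessian is diagonal: diag(g_xx, g_yy). Second derivatives: g_xx(0)=-288, g_xx(3)=72, g_xx(4)=-96; g_yy(1)=-6.
Saddle points occur where the two diagonal entries have opposite signs: (3, 1). Count: 1.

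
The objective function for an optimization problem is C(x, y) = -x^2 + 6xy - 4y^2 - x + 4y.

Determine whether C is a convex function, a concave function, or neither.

neither

C is quadratic, so its Hessian is the constant matrix H = [[-2, 6], [6, -8]].
det(H) = -20, tr(H) = -10.
det(H) < 0, so H is indefinite: neither convex nor concave.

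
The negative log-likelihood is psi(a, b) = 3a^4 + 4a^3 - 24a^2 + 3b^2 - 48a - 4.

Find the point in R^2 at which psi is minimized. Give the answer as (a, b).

psi(a,b) separates as P(a) + Q(b) − 4, so its minimum is min P + min Q − 4.
P'(a) = 12(a - 2)(a + 1)(a + 2) vanishes at a ∈ {-2, -1, 2}; Q'(b) = 6b vanishes at b ∈ {0}.
Local minima of P (where P''>0): P(-2)=16, P(2)=-112. Local minima of Q: Q(0)=0.
So the global minimum of psi is P(2) + Q(0) − 4 = -112 + 0 − 4 = -116, attained at (2, 0).

(2, 0)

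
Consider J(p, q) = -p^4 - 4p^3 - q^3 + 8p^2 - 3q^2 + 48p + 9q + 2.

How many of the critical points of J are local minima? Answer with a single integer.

1

J separates as a function of p plus a function of q, so ∇J=0 decouples.
∂J/∂p = -4(p - 2)(p + 2)(p + 3) = 0 at p ∈ {-3, -2, 2}; ∂J/∂q = -3(q - 1)(q + 3) = 0 at q ∈ {-3, 1}.
The Hessian is diagonal: diag(J_pp, J_qq). Second derivatives: J_pp(-3)=-20, J_pp(-2)=16, J_pp(2)=-80; J_qq(-3)=12, J_qq(1)=-12.
Local minima occur where both diagonal entries positive: (-2, -3). Count: 1.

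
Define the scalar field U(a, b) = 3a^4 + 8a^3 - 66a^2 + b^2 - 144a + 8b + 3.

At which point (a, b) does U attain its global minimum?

U(a,b) separates as P(a) + Q(b) + 3, so its minimum is min P + min Q + 3.
P'(a) = 12(a - 3)(a + 1)(a + 4) vanishes at a ∈ {-4, -1, 3}; Q'(b) = 2b + 8 vanishes at b ∈ {-4}.
Local minima of P (where P''>0): P(-4)=-224, P(3)=-567. Local minima of Q: Q(-4)=-16.
So the global minimum of U is P(3) + Q(-4) + 3 = -567 − 16 + 3 = -580, attained at (3, -4).

(3, -4)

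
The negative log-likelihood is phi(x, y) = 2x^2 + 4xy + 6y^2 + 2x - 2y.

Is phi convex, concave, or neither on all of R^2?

phi is quadratic, so its Hessian is the constant matrix H = [[4, 4], [4, 12]].
det(H) = 32, tr(H) = 16.
det(H) > 0 and tr(H) > 0, so H is positive definite everywhere: convex.

convex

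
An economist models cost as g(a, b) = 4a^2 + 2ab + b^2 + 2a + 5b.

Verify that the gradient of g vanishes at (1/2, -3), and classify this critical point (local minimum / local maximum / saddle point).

∇g = (8a + 2b + 2, 2a + 2b + 5); substituting (1/2, -3) gives ∇g = (0, 0), so (1/2, -3) is indeed a critical point.
The Hessian of g is constant: H = [[8, 2], [2, 2]].
det(H) = 8·2 − 2² = 12.
det(H) > 0 and tr(H) = 10 > 0, so H is positive definite and the point is a local minimum.

local minimum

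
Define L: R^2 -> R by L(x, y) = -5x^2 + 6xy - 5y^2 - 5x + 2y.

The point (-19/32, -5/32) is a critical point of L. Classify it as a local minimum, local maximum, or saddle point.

The Hessian of L is constant: H = [[-10, 6], [6, -10]].
det(H) = (-10)·(-10) − 6² = 64.
det(H) > 0 and tr(H) = -20 < 0, so H is negative definite and the point is a local maximum.

local maximum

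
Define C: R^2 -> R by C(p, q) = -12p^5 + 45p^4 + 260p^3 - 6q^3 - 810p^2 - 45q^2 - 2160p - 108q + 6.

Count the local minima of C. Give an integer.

2

C separates as a function of p plus a function of q, so ∇C=0 decouples.
∂C/∂p = -60(p - 4)(p - 3)(p + 1)(p + 3) = 0 at p ∈ {-3, -1, 3, 4}; ∂C/∂q = -18(q + 2)(q + 3) = 0 at q ∈ {-3, -2}.
The Hessian is diagonal: diag(C_pp, C_qq). Second derivatives: C_pp(-3)=5040, C_pp(-1)=-2400, C_pp(3)=1440, C_pp(4)=-2100; C_qq(-3)=18, C_qq(-2)=-18.
Local minima occur where both diagonal entries positive: (-3, -3), (3, -3). Count: 2.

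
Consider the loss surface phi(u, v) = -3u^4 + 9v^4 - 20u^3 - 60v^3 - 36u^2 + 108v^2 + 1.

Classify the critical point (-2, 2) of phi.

saddle point

The mixed partial ∂²phi/∂u∂v is 0, so the Hessian at any point is diag(phi_uu, phi_vv) = diag(-12(3u^2 + 10u + 6), 36(3v^2 - 10v + 6)).
At (-2, 2): H = diag(24, -72).
The eigenvalues have opposite signs, so H is indefinite: a saddle point.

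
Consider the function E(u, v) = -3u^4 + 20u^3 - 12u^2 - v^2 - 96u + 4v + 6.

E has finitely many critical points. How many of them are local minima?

0

E separates as a function of u plus a function of v, so ∇E=0 decouples.
∂E/∂u = -12(u - 4)(u - 2)(u + 1) = 0 at u ∈ {-1, 2, 4}; ∂E/∂v = -2(v - 2) = 0 at v ∈ {2}.
The Hessian is diagonal: diag(E_uu, E_vv). Second derivatives: E_uu(-1)=-180, E_uu(2)=72, E_uu(4)=-120; E_vv(2)=-2.
Local minima occur where both diagonal entries positive: none. Count: 0.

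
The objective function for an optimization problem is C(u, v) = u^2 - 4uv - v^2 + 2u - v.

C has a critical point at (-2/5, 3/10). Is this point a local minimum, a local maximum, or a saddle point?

The Hessian of C is constant: H = [[2, -4], [-4, -2]].
det(H) = 2·(-2) − (-4)² = -20.
Since det(H) < 0, H is indefinite and the critical point is a saddle point.

saddle point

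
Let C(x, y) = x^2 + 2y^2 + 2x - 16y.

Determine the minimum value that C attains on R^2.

C(x,y) separates as P(x) + Q(y), so its minimum is min P + min Q.
P'(x) = 2x + 2 vanishes at x ∈ {-1}; Q'(y) = 4y - 16 vanishes at y ∈ {4}.
Local minima of P (where P''>0): P(-1)=-1. Local minima of Q: Q(4)=-32.
So the global minimum of C is P(-1) + Q(4) = -1 − 32 = -33, attained at (-1, 4).

-33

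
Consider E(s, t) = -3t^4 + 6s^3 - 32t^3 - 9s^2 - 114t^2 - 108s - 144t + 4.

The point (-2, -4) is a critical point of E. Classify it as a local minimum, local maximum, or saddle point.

local maximum

The mixed partial ∂²E/∂s∂t is 0, so the Hessian at any point is diag(E_ss, E_tt) = diag(18(2s - 1), -12(3t^2 + 16t + 19)).
At (-2, -4): H = diag(-90, -36).
Both eigenvalues are negative, so H is negative definite: a local maximum.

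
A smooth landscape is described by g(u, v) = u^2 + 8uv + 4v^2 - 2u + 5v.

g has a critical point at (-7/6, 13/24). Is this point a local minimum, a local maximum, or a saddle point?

saddle point

The Hessian of g is constant: H = [[2, 8], [8, 8]].
det(H) = 2·8 − 8² = -48.
Since det(H) < 0, H is indefinite and the critical point is a saddle point.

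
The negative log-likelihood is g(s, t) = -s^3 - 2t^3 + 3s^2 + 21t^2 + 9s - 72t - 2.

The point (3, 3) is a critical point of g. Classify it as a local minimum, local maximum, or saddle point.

The mixed partial ∂²g/∂s∂t is 0, so the Hessian at any point is diag(g_ss, g_tt) = diag(6(-s + 1), 6(-2t + 7)).
At (3, 3): H = diag(-12, 6).
The eigenvalues have opposite signs, so H is indefinite: a saddle point.

saddle point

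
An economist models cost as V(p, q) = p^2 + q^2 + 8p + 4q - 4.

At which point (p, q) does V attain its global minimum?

V(p,q) separates as A(p) + B(q) − 4, so its minimum is min A + min B − 4.
A'(p) = 2p + 8 vanishes at p ∈ {-4}; B'(q) = 2q + 4 vanishes at q ∈ {-2}.
Local minima of A (where A''>0): A(-4)=-16. Local minima of B: B(-2)=-4.
So the global minimum of V is A(-4) + B(-2) − 4 = -16 − 4 − 4 = -24, attained at (-4, -2).

(-4, -2)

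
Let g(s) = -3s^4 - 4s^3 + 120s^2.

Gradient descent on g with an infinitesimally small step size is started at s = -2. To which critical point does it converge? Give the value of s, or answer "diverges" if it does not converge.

0

g'(s) = -12s(s - 4)(s + 5), so g'(-2) = -432.
Gradient descent moves in the -g' direction, i.e. s is increasing.
The nearest critical point in that direction is s = 0, where g'' = 240 > 0 (a local minimum). The iterate converges there.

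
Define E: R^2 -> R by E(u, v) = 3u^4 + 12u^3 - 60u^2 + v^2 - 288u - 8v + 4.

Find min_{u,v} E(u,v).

E(u,v) separates as P(u) + Q(v) + 4, so its minimum is min P + min Q + 4.
P'(u) = 12(u - 3)(u + 2)(u + 4) vanishes at u ∈ {-4, -2, 3}; Q'(v) = 2v - 8 vanishes at v ∈ {4}.
Local minima of P (where P''>0): P(-4)=192, P(3)=-837. Local minima of Q: Q(4)=-16.
So the global minimum of E is P(3) + Q(4) + 4 = -837 − 16 + 4 = -849, attained at (3, 4).

-849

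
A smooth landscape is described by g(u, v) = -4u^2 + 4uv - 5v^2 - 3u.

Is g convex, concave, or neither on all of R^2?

concave

g is quadratic, so its Hessian is the constant matrix H = [[-8, 4], [4, -10]].
det(H) = 64, tr(H) = -18.
det(H) > 0 and tr(H) < 0, so H is negative definite everywhere: concave.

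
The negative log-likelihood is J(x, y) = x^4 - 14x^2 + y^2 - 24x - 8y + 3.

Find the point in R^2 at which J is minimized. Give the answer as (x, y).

(3, 4)

J(x,y) separates as P(x) + Q(y) + 3, so its minimum is min P + min Q + 3.
P'(x) = 4(x - 3)(x + 1)(x + 2) vanishes at x ∈ {-2, -1, 3}; Q'(y) = 2y - 8 vanishes at y ∈ {4}.
Local minima of P (where P''>0): P(-2)=8, P(3)=-117. Local minima of Q: Q(4)=-16.
So the global minimum of J is P(3) + Q(4) + 3 = -117 − 16 + 3 = -130, attained at (3, 4).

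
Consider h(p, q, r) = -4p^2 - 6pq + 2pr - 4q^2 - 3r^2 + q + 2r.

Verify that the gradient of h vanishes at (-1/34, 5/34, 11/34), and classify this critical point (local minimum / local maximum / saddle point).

local maximum

∇h = (-8p - 6q + 2r, -6p - 8q + 1, 2p - 6r + 2); substituting (-1/34, 5/34, 11/34) gives ∇h = (0, 0, 0), so (-1/34, 5/34, 11/34) is indeed a critical point.
The Hessian is constant: H = [[-8, -6, 2], [-6, -8, 0], [2, 0, -6]].
Leading principal minors: Δ₁ = -8, Δ₂ = 28, Δ₃ = -136.
The minors alternate sign starting negative (−, +, −), so H is negative definite: a local maximum.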